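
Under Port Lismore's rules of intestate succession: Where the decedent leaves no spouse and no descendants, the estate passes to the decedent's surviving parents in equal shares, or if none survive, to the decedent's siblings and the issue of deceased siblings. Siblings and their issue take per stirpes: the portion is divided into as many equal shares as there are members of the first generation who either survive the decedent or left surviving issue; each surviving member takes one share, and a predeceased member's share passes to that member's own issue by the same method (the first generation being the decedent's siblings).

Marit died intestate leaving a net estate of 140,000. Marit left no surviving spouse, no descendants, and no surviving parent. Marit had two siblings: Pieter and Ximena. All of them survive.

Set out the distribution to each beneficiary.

The entire 140,000 passes to the siblings and their issue.
That amount (140,000) is divided into 2 shares of 70,000: Pieter and Ximena each take 70,000.

Pieter: 70,000; Ximena: 70,000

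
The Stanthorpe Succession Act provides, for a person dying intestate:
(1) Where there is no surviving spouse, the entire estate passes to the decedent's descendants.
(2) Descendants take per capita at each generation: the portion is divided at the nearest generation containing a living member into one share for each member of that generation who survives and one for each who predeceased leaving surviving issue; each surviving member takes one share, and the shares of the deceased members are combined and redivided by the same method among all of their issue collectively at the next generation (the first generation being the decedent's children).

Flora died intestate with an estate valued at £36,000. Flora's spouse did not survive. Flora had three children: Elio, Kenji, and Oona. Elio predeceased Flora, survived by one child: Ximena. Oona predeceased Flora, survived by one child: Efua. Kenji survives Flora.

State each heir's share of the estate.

The entire £36,000 passes to the descendants.
That amount (£36,000) is divided at the children's generation into 3 shares of £12,000. Kenji takes £12,000. The 2 shares of the deceased (Elio and Oona) are combined into a pool of £24,000.
That pool (£24,000) is divided at the grandchildren's generation equally among Ximena and Efua: £12,000 each.

Ximena: £12,000; Kenji: £12,000; Efua: £12,000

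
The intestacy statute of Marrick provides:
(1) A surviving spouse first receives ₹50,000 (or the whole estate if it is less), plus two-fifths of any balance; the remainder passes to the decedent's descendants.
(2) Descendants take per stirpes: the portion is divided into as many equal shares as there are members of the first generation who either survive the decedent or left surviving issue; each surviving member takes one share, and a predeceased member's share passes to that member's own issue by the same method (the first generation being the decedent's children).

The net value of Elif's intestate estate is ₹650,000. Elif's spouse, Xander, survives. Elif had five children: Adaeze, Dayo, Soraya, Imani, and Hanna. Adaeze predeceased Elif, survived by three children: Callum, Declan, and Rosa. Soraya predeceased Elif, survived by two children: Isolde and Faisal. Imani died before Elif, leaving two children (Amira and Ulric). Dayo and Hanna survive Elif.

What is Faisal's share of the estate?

Faisal receives ₹36,000.

Xander first takes ₹50,000, leaving a balance of ₹600,000. Xander then takes two-fifths of the balance (₹240,000), for a total of ₹290,000. The remaining ₹360,000 passes to the descendants.
The descendants' portion (₹360,000) is divided into 5 shares of ₹72,000: Dayo and Hanna each take ₹72,000; Adaeze's ₹72,000 share passes to Adaeze's issue; Soraya's ₹72,000 share passes to Soraya's issue; Imani's ₹72,000 share passes to Imani's issue.
Adaeze's share (₹72,000) is divided into 3 shares of ₹24,000: Callum, Declan, and Rosa each take ₹24,000.
Soraya's share (₹72,000) is divided into 2 shares of ₹36,000: Isolde and Faisal each take ₹36,000.
Imani's share (₹72,000) is divided into 2 shares of ₹36,000: Amira and Ulric each take ₹36,000.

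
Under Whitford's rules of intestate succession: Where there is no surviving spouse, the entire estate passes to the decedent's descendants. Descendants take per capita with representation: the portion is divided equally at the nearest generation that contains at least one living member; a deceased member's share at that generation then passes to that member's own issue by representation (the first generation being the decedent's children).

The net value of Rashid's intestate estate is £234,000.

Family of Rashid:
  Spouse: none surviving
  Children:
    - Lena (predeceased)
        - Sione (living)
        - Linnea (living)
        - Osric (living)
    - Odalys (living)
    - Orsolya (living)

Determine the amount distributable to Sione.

The entire £234,000 passes to the descendants.
That amount (£234,000) is divided into 3 shares of £78,000: Odalys and Orsolya each take £78,000; Lena's £78,000 share passes to Lena's issue.
Lena's share (£78,000) is divided into 3 shares of £26,000: Sione, Linnea, and Osric each take £26,000.

Sione receives £26,000.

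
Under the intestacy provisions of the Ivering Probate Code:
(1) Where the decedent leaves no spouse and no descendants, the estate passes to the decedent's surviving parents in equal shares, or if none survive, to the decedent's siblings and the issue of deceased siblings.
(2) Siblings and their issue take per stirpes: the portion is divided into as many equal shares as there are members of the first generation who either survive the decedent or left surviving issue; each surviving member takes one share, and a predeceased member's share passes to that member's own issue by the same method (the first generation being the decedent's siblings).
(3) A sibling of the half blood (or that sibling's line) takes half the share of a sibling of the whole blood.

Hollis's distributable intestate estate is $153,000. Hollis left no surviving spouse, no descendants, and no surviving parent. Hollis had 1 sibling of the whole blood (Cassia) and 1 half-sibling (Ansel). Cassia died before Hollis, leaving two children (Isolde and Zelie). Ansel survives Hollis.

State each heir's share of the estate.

The entire $153,000 passes to the siblings and their issue.
Counting each half-blood sibling's line as half a unit, there are 3/2 units in $153,000, so one unit is $102,000. Whole-blood lines (Cassia) take $102,000 each; half-blood lines (Ansel) take $51,000 each.
Cassia's share ($102,000) is divided into 2 shares of $51,000: Isolde and Zelie each take $51,000.

Isolde: $51,000; Zelie: $51,000; Ansel: $51,000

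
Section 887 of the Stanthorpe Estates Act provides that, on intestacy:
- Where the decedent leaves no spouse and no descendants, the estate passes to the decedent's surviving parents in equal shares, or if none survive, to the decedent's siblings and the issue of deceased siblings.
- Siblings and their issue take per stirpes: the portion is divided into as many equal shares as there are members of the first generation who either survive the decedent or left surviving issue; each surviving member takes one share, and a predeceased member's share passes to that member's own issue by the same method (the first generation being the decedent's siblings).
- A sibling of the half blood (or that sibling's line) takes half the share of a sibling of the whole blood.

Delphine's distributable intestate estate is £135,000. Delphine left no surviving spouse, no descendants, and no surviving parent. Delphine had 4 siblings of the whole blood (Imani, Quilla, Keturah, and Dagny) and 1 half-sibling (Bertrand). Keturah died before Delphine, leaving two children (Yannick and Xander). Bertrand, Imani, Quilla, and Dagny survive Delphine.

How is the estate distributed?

Bertrand: £15,000; Imani: £30,000; Quilla: £30,000; Yannick: £15,000; Xander: £15,000; Dagny: £30,000

The entire £135,000 passes to the siblings and their issue.
Counting each half-blood sibling's line as half a unit, there are 9/2 units in £135,000, so one unit is £30,000. Whole-blood lines (Imani, Quilla, Keturah, and Dagny) take £30,000 each; half-blood lines (Bertrand) take £15,000 each.
Keturah's share (£30,000) is divided into 2 shares of £15,000: Yannick and Xander each take £15,000.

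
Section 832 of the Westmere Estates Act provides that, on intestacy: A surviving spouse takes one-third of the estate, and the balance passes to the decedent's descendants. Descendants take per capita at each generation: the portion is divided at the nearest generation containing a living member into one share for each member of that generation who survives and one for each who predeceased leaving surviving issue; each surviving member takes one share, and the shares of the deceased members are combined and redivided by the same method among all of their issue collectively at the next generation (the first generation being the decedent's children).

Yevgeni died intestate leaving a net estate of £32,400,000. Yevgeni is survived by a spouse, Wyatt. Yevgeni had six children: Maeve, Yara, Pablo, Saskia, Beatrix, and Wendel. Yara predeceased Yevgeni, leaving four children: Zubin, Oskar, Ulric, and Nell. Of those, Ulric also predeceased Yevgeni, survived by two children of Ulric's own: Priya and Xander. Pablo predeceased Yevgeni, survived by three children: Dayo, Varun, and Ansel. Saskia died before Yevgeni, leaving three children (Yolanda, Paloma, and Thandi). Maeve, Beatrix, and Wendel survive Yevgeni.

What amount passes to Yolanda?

Wyatt takes one-third of £32,400,000 = £10,800,000. The remaining £21,600,000 passes to the descendants.
The descendants' portion (£21,600,000) is divided at the children's generation into 6 shares of £3,600,000. Maeve, Beatrix, and Wendel each take £3,600,000. The 3 shares of the deceased (Yara, Pablo, and Saskia) are combined into a pool of £10,800,000.
That pool (£10,800,000) is divided at the grandchildren's generation into 10 shares of £1,080,000. Zubin, Oskar, Nell, Dayo, Varun, Ansel, Yolanda, Paloma, and Thandi each take £1,080,000. The remaining share for the deceased Ulric (£1,080,000) is carried to the next generation.
That pool (£1,080,000) is divided at the great-grandchildren's generation equally among Priya and Xander: £540,000 each.

Yolanda receives £1,080,000.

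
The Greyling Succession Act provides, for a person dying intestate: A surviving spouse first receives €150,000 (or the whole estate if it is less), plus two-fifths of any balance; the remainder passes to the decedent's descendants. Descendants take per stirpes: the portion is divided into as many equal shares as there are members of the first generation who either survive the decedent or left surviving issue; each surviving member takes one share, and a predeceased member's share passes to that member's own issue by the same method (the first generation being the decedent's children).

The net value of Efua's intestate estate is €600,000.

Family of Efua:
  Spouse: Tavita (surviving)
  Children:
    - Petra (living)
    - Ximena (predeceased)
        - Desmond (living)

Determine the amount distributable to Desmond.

Desmond receives €135,000.

Tavita first takes €150,000, leaving a balance of €450,000. Tavita then takes two-fifths of the balance (€180,000), for a total of €330,000. The remaining €270,000 passes to the descendants.
The descendants' portion (€270,000) is divided into 2 shares of €135,000: Petra takes €135,000; Ximena's €135,000 share passes to Ximena's issue.
Ximena's share (€135,000) passes entirely to Desmond.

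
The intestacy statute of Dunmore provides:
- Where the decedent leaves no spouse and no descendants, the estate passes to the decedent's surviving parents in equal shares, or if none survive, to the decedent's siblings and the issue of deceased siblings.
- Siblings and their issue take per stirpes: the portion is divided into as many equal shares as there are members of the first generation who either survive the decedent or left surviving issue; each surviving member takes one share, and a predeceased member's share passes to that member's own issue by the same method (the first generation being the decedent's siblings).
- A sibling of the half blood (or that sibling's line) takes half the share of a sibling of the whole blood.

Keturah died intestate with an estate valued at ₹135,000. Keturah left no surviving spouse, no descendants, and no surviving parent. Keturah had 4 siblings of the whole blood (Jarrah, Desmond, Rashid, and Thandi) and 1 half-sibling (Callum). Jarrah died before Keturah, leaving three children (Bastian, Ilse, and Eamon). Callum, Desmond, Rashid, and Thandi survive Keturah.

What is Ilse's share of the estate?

The entire ₹135,000 passes to the siblings and their issue.
Counting each half-blood sibling's line as half a unit, there are 9/2 units in ₹135,000, so one unit is ₹30,000. Whole-blood lines (Jarrah, Desmond, Rashid, and Thandi) take ₹30,000 each; half-blood lines (Callum) take ₹15,000 each.
Jarrah's share (₹30,000) is divided into 3 shares of ₹10,000: Bastian, Ilse, and Eamon each take ₹10,000.

Ilse receives ₹10,000.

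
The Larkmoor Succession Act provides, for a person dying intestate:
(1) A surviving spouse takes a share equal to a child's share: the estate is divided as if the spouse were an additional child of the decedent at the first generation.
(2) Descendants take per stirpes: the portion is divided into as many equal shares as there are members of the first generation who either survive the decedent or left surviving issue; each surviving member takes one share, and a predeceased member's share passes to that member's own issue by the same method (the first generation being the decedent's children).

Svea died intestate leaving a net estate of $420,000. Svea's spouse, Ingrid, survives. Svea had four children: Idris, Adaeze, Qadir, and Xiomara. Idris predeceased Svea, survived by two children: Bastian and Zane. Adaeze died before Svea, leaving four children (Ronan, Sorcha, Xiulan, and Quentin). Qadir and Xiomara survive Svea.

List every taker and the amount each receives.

Ingrid: $84,000; Bastian: $42,000; Zane: $42,000; Ronan: $21,000; Sorcha: $21,000; Xiulan: $21,000; Quentin: $21,000; Qadir: $84,000; Xiomara: $84,000

The spouse counts as an additional share at the children's level, so there are 5 primary shares of $84,000. Ingrid takes one such share ($84,000).
The children's combined portion ($336,000) is divided into 4 shares of $84,000: Qadir and Xiomara each take $84,000; Idris's $84,000 share passes to Idris's issue; Adaeze's $84,000 share passes to Adaeze's issue.
Idris's share ($84,000) is divided into 2 shares of $42,000: Bastian and Zane each take $42,000.
Adaeze's share ($84,000) is divided into 4 shares of $21,000: Ronan, Sorcha, Xiulan, and Quentin each take $21,000.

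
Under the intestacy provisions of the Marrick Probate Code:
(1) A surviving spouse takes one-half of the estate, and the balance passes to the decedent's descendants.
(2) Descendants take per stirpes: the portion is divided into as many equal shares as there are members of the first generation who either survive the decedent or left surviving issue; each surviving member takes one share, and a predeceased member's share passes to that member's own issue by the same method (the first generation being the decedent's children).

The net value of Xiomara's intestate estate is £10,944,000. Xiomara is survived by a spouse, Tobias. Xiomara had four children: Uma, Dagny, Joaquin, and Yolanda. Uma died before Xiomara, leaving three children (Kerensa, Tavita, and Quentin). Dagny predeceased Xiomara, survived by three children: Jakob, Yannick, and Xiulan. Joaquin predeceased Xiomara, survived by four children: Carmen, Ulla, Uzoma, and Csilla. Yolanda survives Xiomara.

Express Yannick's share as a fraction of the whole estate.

Tobias takes one-half of £10,944,000 = £5,472,000. The remaining £5,472,000 passes to the descendants.
The descendants' portion (£5,472,000) is divided into 4 shares of £1,368,000: Yolanda takes £1,368,000; Uma's £1,368,000 share passes to Uma's issue; Dagny's £1,368,000 share passes to Dagny's issue; Joaquin's £1,368,000 share passes to Joaquin's issue.
Uma's share (£1,368,000) is divided into 3 shares of £456,000: Kerensa, Tavita, and Quentin each take £456,000.
Dagny's share (£1,368,000) is divided into 3 shares of £456,000: Jakob, Yannick, and Xiulan each take £456,000.
Joaquin's share (£1,368,000) is divided into 4 shares of £342,000: Carmen, Ulla, Uzoma, and Csilla each take £342,000.

Yannick receives 1/24 of the estate.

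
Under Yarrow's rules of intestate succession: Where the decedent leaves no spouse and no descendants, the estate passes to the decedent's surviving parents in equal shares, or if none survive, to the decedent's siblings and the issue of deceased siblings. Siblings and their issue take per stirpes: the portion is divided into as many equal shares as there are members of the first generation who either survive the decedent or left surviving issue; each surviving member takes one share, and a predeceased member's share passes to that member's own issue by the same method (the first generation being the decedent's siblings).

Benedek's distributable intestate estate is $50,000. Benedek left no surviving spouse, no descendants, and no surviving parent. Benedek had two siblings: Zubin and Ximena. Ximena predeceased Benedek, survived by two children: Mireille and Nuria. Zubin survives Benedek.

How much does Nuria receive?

Nuria receives $12,500.

The entire $50,000 passes to the siblings and their issue.
That amount ($50,000) is divided into 2 shares of $25,000: Zubin takes $25,000; Ximena's $25,000 share passes to Ximena's issue.
Ximena's share ($25,000) is divided into 2 shares of $12,500: Mireille and Nuria each take $12,500.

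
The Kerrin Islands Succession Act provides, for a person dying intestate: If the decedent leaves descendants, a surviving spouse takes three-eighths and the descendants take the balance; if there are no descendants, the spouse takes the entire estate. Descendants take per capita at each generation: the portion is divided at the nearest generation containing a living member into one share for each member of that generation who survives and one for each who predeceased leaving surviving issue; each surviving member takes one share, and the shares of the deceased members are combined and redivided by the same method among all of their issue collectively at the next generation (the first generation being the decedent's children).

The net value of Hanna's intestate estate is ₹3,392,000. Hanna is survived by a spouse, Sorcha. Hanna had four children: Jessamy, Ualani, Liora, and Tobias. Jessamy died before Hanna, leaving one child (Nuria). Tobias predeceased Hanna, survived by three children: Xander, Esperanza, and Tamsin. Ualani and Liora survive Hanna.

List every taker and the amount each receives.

Sorcha: ₹1,272,000; Nuria: ₹265,000; Ualani: ₹530,000; Liora: ₹530,000; Xander: ₹265,000; Esperanza: ₹265,000; Tamsin: ₹265,000

Sorcha takes three-eighths of ₹3,392,000 = ₹1,272,000. The remaining ₹2,120,000 passes to the descendants.
The descendants' portion (₹2,120,000) is divided at the children's generation into 4 shares of ₹530,000. Ualani and Liora each take ₹530,000. The 2 shares of the deceased (Jessamy and Tobias) are combined into a pool of ₹1,060,000.
That pool (₹1,060,000) is divided at the grandchildren's generation equally among Nuria, Xander, Esperanza, and Tamsin: ₹265,000 each.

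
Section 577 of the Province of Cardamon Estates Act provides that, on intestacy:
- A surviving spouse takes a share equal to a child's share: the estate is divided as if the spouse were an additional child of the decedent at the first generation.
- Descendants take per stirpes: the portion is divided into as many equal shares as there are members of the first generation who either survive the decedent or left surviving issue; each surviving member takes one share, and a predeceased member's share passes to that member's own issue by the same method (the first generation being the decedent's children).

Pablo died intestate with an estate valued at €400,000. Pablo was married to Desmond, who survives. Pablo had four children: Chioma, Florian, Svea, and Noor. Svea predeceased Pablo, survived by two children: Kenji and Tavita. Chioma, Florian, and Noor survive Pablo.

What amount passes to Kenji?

Kenji receives €40,000.

The spouse counts as an additional share at the children's level, so there are 5 primary shares of €80,000. Desmond takes one such share (€80,000).
The children's combined portion (€320,000) is divided into 4 shares of €80,000: Chioma, Florian, and Noor each take €80,000; Svea's €80,000 share passes to Svea's issue.
Svea's share (€80,000) is divided into 2 shares of €40,000: Kenji and Tavita each take €40,000.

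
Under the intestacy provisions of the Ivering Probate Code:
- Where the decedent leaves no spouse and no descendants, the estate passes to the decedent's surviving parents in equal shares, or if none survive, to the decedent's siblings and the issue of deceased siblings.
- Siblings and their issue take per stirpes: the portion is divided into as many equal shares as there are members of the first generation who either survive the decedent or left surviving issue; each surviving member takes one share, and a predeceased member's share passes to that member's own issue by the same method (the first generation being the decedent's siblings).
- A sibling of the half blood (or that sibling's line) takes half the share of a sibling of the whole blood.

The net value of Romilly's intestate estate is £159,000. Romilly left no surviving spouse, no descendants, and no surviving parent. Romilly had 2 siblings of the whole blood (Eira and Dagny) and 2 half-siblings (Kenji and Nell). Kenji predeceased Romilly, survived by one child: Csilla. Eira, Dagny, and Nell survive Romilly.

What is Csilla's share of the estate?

The entire £159,000 passes to the siblings and their issue.
Counting each half-blood sibling's line as half a unit, there are 3 units in £159,000, so one unit is £53,000. Whole-blood lines (Eira and Dagny) take £53,000 each; half-blood lines (Kenji and Nell) take £26,500 each.
Kenji's share (£26,500) passes entirely to Csilla.

Csilla receives £26,500.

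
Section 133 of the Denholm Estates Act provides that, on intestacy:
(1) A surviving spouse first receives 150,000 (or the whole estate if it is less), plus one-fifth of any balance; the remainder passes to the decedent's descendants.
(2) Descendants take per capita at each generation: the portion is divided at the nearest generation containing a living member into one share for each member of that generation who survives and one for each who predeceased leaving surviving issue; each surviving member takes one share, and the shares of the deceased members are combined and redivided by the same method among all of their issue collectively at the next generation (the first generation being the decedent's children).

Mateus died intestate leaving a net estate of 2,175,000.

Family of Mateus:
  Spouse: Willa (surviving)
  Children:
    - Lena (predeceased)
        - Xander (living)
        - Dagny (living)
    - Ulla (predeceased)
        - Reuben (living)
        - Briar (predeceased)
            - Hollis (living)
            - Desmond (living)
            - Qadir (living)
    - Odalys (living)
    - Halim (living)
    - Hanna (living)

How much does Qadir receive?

Willa first takes 150,000, leaving a balance of 2,025,000. Willa then takes one-fifth of the balance (405,000), for a total of 555,000. The remaining 1,620,000 passes to the descendants.
The descendants' portion (1,620,000) is divided at the children's generation into 5 shares of 324,000. Odalys, Halim, and Hanna each take 324,000. The 2 shares of the deceased (Lena and Ulla) are combined into a pool of 648,000.
That pool (648,000) is divided at the grandchildren's generation into 4 shares of 162,000. Xander, Dagny, and Reuben each take 162,000. The remaining share for the deceased Briar (162,000) is carried to the next generation.
That pool (162,000) is divided at the great-grandchildren's generation equally among Hollis, Desmond, and Qadir: 54,000 each.

Qadir receives 54,000.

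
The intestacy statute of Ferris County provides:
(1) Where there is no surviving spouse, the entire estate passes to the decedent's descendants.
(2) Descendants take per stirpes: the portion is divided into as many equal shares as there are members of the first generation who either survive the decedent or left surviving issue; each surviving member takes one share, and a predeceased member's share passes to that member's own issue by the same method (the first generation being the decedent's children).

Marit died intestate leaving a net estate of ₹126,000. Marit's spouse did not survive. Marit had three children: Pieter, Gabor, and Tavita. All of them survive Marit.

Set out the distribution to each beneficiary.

Pieter: ₹42,000; Gabor: ₹42,000; Tavita: ₹42,000

The entire ₹126,000 passes to the descendants.
That amount (₹126,000) is divided into 3 shares of ₹42,000: Pieter, Gabor, and Tavita each take ₹42,000.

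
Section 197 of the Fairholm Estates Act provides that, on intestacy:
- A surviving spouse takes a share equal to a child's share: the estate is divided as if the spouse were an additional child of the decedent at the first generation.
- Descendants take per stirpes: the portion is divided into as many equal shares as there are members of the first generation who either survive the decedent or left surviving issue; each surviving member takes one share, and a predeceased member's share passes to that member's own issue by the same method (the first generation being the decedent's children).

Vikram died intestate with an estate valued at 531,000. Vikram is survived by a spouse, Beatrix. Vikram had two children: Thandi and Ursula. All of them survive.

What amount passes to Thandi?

The spouse counts as an additional share at the children's level, so there are 3 primary shares of 177,000. Beatrix takes one such share (177,000).
The children's combined portion (354,000) is divided into 2 shares of 177,000: Thandi and Ursula each take 177,000.

Thandi receives 177,000.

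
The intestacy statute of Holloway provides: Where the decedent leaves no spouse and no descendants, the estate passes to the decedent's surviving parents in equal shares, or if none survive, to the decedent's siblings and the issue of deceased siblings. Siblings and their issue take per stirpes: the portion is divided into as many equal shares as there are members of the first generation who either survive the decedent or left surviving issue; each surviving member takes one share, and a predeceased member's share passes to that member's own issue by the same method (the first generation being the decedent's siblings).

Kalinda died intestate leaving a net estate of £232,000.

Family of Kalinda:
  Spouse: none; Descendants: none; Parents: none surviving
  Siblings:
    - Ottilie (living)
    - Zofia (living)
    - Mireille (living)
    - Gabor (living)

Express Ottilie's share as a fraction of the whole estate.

Ottilie receives 1/4 of the estate.

The entire £232,000 passes to the siblings and their issue.
That amount (£232,000) is divided into 4 shares of £58,000: Ottilie, Zofia, Mireille, and Gabor each take £58,000.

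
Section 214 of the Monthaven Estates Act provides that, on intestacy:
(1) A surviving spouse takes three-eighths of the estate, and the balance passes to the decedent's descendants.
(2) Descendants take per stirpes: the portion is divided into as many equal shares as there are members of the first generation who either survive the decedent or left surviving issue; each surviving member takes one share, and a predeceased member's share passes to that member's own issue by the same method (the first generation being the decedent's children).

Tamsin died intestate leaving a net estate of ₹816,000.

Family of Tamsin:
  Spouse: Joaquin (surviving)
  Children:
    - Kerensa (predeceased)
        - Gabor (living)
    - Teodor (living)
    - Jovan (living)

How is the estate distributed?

Joaquin takes three-eighths of ₹816,000 = ₹306,000. The remaining ₹510,000 passes to the descendants.
The descendants' portion (₹510,000) is divided into 3 shares of ₹170,000: Teodor and Jovan each take ₹170,000; Kerensa's ₹170,000 share passes to Kerensa's issue.
Kerensa's share (₹170,000) passes entirely to Gabor.

Joaquin: ₹306,000; Gabor: ₹170,000; Teodor: ₹170,000; Jovan: ₹170,000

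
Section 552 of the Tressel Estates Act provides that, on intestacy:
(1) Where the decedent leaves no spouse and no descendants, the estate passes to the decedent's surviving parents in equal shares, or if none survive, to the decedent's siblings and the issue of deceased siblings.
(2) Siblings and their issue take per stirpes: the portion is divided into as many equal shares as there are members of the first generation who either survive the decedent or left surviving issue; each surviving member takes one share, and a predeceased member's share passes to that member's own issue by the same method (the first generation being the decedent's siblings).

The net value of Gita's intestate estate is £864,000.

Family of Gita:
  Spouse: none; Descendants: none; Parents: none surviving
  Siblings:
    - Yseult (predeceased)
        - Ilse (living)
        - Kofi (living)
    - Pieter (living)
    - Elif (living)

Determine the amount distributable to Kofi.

The entire £864,000 passes to the siblings and their issue.
That amount (£864,000) is divided into 3 shares of £288,000: Pieter and Elif each take £288,000; Yseult's £288,000 share passes to Yseult's issue.
Yseult's share (£288,000) is divided into 2 shares of £144,000: Ilse and Kofi each take £144,000.

Kofi receives £144,000.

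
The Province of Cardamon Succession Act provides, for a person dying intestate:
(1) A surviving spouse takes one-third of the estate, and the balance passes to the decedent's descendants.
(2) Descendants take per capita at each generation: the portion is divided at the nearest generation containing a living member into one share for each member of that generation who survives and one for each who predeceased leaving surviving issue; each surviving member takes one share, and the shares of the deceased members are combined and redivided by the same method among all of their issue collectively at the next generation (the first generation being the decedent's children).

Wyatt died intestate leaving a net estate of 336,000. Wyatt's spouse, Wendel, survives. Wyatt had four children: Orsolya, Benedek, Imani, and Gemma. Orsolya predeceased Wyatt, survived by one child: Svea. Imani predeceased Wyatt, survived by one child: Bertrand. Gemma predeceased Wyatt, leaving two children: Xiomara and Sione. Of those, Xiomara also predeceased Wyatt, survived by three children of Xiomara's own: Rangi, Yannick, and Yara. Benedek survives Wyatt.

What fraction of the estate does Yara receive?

Yara receives 1/24 of the estate.

Wendel takes one-third of 336,000 = 112,000. The remaining 224,000 passes to the descendants.
The descendants' portion (224,000) is divided at the children's generation into 4 shares of 56,000. Benedek takes 56,000. The 3 shares of the deceased (Orsolya, Imani, and Gemma) are combined into a pool of 168,000.
That pool (168,000) is divided at the grandchildren's generation into 4 shares of 42,000. Svea, Bertrand, and Sione each take 42,000. The remaining share for the deceased Xiomara (42,000) is carried to the next generation.
That pool (42,000) is divided at the great-grandchildren's generation equally among Rangi, Yannick, and Yara: 14,000 each.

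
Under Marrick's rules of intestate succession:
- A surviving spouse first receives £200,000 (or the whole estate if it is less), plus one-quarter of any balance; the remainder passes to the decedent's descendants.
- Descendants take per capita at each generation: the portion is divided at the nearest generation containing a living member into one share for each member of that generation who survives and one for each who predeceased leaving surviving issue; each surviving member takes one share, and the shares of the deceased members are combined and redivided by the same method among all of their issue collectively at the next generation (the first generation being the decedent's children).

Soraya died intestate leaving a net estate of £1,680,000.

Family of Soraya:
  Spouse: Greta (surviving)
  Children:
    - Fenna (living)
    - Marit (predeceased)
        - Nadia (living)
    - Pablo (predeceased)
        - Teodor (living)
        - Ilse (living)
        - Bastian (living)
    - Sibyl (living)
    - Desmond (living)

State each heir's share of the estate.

Greta first takes £200,000, leaving a balance of £1,480,000. Greta then takes one-quarter of the balance (£370,000), for a total of £570,000. The remaining £1,110,000 passes to the descendants.
The descendants' portion (£1,110,000) is divided at the children's generation into 5 shares of £222,000. Fenna, Sibyl, and Desmond each take £222,000. The 2 shares of the deceased (Marit and Pablo) are combined into a pool of £444,000.
That pool (£444,000) is divided at the grandchildren's generation equally among Nadia, Teodor, Ilse, and Bastian: £111,000 each.

Greta: £570,000; Fenna: £222,000; Nadia: £111,000; Teodor: £111,000; Ilse: £111,000; Bastian: £111,000; Sibyl: £222,000; Desmond: £222,000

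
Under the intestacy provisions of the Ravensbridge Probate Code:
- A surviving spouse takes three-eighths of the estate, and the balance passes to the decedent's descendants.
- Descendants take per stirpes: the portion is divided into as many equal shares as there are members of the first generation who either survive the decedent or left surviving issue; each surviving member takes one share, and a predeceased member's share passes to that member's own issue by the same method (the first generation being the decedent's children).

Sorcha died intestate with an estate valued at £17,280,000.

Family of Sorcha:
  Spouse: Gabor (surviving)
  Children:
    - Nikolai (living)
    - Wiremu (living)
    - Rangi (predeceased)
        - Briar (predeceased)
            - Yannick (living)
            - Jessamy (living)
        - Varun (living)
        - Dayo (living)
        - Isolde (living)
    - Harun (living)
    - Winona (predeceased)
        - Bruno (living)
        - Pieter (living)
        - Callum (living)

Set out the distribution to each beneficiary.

Gabor: £6,480,000; Nikolai: £2,160,000; Wiremu: £2,160,000; Yannick: £270,000; Jessamy: £270,000; Varun: £540,000; Dayo: £540,000; Isolde: £540,000; Harun: £2,160,000; Bruno: £720,000; Pieter: £720,000; Callum: £720,000

Gabor takes three-eighths of £17,280,000 = £6,480,000. The remaining £10,800,000 passes to the descendants.
The descendants' portion (£10,800,000) is divided into 5 shares of £2,160,000: Nikolai, Wiremu, and Harun each take £2,160,000; Rangi's £2,160,000 share passes to Rangi's issue; Winona's £2,160,000 share passes to Winona's issue.
Rangi's share (£2,160,000) is divided into 4 shares of £540,000: Varun, Dayo, and Isolde each take £540,000; Briar's £540,000 share passes to Briar's issue.
Briar's share (£540,000) is divided into 2 shares of £270,000: Yannick and Jessamy each take £270,000.
Winona's share (£2,160,000) is divided into 3 shares of £720,000: Bruno, Pieter, and Callum each take £720,000.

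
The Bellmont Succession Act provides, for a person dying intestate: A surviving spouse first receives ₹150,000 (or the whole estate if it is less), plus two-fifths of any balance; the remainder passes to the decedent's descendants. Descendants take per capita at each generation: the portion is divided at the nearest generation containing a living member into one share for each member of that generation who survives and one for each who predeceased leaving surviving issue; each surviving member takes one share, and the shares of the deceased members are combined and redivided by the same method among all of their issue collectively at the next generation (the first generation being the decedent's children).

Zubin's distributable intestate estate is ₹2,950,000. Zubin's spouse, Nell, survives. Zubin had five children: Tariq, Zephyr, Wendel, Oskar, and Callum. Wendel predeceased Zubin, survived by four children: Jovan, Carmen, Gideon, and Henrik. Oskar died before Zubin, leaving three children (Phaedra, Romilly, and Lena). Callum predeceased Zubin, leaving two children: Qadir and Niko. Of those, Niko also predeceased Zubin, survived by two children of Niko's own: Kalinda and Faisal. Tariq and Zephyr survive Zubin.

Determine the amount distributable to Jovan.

Jovan receives ₹112,000.

Nell first takes ₹150,000, leaving a balance of ₹2,800,000. Nell then takes two-fifths of the balance (₹1,120,000), for a total of ₹1,270,000. The remaining ₹1,680,000 passes to the descendants.
The descendants' portion (₹1,680,000) is divided at the children's generation into 5 shares of ₹336,000. Tariq and Zephyr each take ₹336,000. The 3 shares of the deceased (Wendel, Oskar, and Callum) are combined into a pool of ₹1,008,000.
That pool (₹1,008,000) is divided at the grandchildren's generation into 9 shares of ₹112,000. Jovan, Carmen, Gideon, Henrik, Phaedra, Romilly, Lena, and Qadir each take ₹112,000. The remaining share for the deceased Niko (₹112,000) is carried to the next generation.
That pool (₹112,000) is divided at the great-grandchildren's generation equally among Kalinda and Faisal: ₹56,000 each.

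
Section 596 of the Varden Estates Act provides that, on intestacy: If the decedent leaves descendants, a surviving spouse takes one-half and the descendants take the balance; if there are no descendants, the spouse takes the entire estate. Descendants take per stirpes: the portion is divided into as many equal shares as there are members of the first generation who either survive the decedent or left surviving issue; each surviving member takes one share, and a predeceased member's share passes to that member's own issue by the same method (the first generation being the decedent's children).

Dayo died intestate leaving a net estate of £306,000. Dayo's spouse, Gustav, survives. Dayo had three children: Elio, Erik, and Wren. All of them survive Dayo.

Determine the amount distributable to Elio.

Elio receives £51,000.

Gustav takes one-half of £306,000 = £153,000. The remaining £153,000 passes to the descendants.
The descendants' portion (£153,000) is divided into 3 shares of £51,000: Elio, Erik, and Wren each take £51,000.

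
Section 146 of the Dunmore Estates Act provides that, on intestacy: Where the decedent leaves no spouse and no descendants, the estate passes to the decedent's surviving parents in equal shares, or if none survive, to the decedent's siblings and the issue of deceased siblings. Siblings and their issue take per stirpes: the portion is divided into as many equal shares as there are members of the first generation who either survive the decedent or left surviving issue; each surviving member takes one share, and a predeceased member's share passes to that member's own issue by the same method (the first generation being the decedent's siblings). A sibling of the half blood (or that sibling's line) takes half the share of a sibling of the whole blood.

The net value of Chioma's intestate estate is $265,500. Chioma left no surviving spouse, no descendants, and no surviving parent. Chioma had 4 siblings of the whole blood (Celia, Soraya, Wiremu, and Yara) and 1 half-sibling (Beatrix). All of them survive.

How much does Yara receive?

The entire $265,500 passes to the siblings and their issue.
Counting each half-blood sibling's line as half a unit, there are 9/2 units in $265,500, so one unit is $59,000. Whole-blood lines (Celia, Soraya, Wiremu, and Yara) take $59,000 each; half-blood lines (Beatrix) take $29,500 each.

Yara receives $59,000.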